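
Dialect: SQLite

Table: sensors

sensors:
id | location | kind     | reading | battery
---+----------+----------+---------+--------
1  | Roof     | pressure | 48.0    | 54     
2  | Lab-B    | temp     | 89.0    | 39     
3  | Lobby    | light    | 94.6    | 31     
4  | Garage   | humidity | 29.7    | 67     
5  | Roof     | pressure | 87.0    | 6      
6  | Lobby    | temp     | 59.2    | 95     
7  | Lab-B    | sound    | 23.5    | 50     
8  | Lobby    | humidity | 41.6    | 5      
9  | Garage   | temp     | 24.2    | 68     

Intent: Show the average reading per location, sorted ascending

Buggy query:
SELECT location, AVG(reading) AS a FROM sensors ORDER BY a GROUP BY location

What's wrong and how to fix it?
Bug: GROUP BY must precede ORDER BY

Fix: Move ORDER BY to the end, after GROUP BY

Corrected query:
SELECT location, AVG(reading) AS a FROM sensors GROUP BY location ORDER BY a

Result:
location | a        
---------+----------
Garage   | 26.95    
Lab-B    | 56.25    
Lobby    | 65.133333
Roof     | 67.5     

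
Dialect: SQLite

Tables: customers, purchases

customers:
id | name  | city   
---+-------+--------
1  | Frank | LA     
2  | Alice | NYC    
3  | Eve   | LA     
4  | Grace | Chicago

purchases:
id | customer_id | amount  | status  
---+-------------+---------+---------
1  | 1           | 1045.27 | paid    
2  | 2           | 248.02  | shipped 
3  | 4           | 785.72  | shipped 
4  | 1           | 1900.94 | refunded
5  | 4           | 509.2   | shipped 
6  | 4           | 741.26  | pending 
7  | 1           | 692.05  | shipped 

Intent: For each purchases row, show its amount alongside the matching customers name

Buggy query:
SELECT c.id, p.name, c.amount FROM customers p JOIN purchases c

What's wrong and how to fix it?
Bug: JOIN with no ON clause produces a cartesian product; every purchases row pairs with every customers row

Fix: Add ON c.customer_id = p.id to the JOIN

Corrected query:
SELECT c.id, p.name, c.amount FROM customers p JOIN purchases c ON c.customer_id = p.id

Result:
id | name  | amount 
---+-------+--------
1  | Frank | 1045.27
2  | Alice | 248.02 
3  | Grace | 785.72 
4  | Frank | 1900.94
5  | Grace | 509.2  
6  | Grace | 741.26 
7  | Frank | 692.05 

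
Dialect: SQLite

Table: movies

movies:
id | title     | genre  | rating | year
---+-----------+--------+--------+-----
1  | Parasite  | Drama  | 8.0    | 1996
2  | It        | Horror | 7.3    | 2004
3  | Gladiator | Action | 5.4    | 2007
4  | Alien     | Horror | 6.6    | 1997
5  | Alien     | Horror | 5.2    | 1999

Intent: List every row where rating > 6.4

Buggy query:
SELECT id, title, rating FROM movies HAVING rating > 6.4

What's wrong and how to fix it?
Bug: This is a non-aggregate query (no GROUP BY, no aggregates), so in SQLite the HAVING clause is invalid here; a row-level condition belongs in WHERE

Fix: Replace HAVING with WHERE since the condition applies to individual rows

Corrected query:
SELECT id, title, rating FROM movies WHERE rating > 6.4

Result:
id | title    | rating
---+----------+-------
1  | Parasite | 8     
2  | It       | 7.3   
4  | Alien    | 6.6   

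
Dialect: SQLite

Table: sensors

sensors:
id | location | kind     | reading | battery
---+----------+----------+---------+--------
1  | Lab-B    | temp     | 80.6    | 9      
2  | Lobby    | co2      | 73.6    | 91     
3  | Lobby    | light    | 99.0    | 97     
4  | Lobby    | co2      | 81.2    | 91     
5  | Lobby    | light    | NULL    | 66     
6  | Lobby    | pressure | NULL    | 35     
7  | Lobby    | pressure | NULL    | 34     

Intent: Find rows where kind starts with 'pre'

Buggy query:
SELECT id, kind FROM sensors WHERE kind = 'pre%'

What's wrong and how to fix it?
Bug: Wildcards only work with LIKE; '=' treats '%' as a literal character

Fix: Use LIKE for wildcard pattern matching

Corrected query:
SELECT id, kind FROM sensors WHERE kind LIKE 'pre%'

Result:
id | kind    
---+---------
6  | pressure
7  | pressure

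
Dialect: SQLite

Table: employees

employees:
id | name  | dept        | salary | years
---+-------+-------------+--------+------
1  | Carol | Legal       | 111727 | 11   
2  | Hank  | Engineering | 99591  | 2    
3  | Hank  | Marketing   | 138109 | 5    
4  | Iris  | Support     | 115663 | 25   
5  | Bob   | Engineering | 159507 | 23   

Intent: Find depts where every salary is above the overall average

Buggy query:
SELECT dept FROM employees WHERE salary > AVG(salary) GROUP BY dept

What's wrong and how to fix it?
Bug: AVG() is an aggregate; it can't sit directly in WHERE

Fix: Compute the overall average in a scalar subquery and compare each group's MIN against it in HAVING

Corrected query:
SELECT dept FROM employees GROUP BY dept HAVING MIN(salary) > (SELECT AVG(salary) FROM employees)

Result:
dept     
---------
Marketing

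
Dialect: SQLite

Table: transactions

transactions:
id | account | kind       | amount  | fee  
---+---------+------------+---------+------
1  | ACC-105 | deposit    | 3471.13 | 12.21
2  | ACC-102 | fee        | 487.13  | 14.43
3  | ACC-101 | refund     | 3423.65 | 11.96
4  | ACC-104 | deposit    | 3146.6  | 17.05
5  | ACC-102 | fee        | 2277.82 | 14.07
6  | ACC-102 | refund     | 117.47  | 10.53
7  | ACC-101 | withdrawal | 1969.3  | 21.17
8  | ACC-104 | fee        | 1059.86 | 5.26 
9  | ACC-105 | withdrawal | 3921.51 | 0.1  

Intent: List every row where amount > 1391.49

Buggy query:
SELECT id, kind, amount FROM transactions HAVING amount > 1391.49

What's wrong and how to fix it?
Bug: HAVING filters the output of aggregation, but this query has no GROUP BY and no aggregate functions, so SQLite rejects it (HAVING clause on a non-aggregate query); the condition here is per row

Fix: Use WHERE for row-level filtering

Corrected query:
SELECT id, kind, amount FROM transactions WHERE amount > 1391.49

Result:
id | kind       | amount 
---+------------+--------
1  | deposit    | 3471.13
3  | refund     | 3423.65
4  | deposit    | 3146.6 
5  | fee        | 2277.82
7  | withdrawal | 1969.3 
9  | withdrawal | 3921.51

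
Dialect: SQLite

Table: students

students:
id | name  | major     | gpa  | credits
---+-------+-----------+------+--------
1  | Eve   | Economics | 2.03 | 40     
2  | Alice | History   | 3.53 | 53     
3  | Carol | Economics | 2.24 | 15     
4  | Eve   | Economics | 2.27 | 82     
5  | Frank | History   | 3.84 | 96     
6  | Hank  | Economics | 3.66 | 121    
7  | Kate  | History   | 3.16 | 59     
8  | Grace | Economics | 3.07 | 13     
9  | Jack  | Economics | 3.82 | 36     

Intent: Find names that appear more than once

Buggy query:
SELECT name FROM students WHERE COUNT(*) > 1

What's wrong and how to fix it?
Bug: WHERE can't reference COUNT(*); aggregates are computed after WHERE

Fix: GROUP BY name, then filter groups with HAVING COUNT(*) > 1

Corrected query:
SELECT name FROM students GROUP BY name HAVING COUNT(*) > 1

Result:
name
----
Eve 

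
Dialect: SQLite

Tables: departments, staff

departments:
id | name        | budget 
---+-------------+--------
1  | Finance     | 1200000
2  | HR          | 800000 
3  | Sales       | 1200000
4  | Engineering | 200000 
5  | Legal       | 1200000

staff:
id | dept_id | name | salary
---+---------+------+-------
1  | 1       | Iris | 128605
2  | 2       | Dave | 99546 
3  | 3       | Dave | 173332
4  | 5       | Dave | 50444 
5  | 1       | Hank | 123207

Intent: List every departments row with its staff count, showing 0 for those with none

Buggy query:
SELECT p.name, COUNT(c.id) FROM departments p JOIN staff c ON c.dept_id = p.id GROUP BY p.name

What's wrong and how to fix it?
Bug: An inner join excludes parents with zero children

Fix: Switch to LEFT JOIN to retain unmatched parent rows

Corrected query:
SELECT p.name, COUNT(c.id) FROM departments p LEFT JOIN staff c ON c.dept_id = p.id GROUP BY p.name

Result:
name        | COUNT(c.id)
------------+------------
Engineering | 0          
Finance     | 2          
HR          | 1          
Legal       | 1          
Sales       | 1          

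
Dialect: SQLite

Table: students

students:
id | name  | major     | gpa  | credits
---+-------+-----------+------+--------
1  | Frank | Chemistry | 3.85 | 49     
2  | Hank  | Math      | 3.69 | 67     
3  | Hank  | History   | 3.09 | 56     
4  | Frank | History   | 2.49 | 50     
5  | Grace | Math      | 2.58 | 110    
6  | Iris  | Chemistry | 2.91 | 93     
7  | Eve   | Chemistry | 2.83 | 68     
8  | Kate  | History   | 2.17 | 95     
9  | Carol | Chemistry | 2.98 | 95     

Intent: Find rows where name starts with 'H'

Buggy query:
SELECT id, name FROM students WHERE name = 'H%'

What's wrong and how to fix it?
Bug: '=' compares the literal string including the % character; pattern matching needs LIKE

Fix: Use LIKE for wildcard pattern matching

Corrected query:
SELECT id, name FROM students WHERE name LIKE 'H%'

Result:
id | name
---+-----
2  | Hank
3  | Hank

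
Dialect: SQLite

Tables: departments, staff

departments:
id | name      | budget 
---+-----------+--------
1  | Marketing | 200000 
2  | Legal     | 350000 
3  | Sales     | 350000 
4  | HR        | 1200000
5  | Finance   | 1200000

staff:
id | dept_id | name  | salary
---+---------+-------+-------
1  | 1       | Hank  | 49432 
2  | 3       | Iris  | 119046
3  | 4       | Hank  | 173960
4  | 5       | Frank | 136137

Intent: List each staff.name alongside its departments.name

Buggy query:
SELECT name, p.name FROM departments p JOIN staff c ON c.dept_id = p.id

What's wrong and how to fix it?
Bug: Both tables have a 'name' column; the unqualified reference is ambiguous

Fix: Qualify the column with its table alias (c.name)

Corrected query:
SELECT c.name, p.name FROM departments p JOIN staff c ON c.dept_id = p.id

Result:
name  | name     
------+----------
Hank  | Marketing
Iris  | Sales    
Hank  | HR       
Frank | Finance  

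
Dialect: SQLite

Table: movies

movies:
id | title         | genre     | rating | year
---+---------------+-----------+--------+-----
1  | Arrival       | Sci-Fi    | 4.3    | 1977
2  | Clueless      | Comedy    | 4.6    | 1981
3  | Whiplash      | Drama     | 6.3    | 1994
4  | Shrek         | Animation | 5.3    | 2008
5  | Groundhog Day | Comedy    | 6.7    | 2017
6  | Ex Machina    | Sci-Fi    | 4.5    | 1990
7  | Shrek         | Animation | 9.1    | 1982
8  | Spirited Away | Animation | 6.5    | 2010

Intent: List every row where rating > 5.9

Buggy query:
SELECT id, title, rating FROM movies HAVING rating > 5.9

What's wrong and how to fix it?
Bug: This is a non-aggregate query (no GROUP BY, no aggregates), so in SQLite the HAVING clause is invalid here; a row-level condition belongs in WHERE

Fix: Use WHERE for row-level filtering

Corrected query:
SELECT id, title, rating FROM movies WHERE rating > 5.9

Result:
id | title         | rating
---+---------------+-------
3  | Whiplash      | 6.3   
5  | Groundhog Day | 6.7   
7  | Shrek         | 9.1   
8  | Spirited Away | 6.5   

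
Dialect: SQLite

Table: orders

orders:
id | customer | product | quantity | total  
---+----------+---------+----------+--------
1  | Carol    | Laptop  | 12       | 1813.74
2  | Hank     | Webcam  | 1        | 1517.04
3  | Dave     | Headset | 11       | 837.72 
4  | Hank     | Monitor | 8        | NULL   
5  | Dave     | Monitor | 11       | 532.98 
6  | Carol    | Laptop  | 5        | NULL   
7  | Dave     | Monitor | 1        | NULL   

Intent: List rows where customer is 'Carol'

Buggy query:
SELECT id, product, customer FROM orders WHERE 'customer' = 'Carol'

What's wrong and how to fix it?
Bug: 'customer' in single quotes is a string literal, not the column; the comparison is literal-vs-literal and never true

Fix: Reference the column as customer without single quotes

Corrected query:
SELECT id, product, customer FROM orders WHERE customer = 'Carol'

Result:
id | product | customer
---+---------+---------
1  | Laptop  | Carol   
6  | Laptop  | Carol   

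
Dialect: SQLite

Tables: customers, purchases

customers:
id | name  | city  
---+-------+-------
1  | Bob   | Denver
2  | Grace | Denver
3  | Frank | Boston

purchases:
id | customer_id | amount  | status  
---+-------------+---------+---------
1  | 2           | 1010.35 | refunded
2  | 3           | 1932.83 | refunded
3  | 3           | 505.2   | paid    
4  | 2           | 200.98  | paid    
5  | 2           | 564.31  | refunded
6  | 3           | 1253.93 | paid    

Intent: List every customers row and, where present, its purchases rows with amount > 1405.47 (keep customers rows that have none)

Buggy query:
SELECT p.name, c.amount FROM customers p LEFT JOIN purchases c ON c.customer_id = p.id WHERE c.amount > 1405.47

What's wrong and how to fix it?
Bug: Filtering c.amount in WHERE discards the NULL rows produced by LEFT JOIN, turning it into an inner join

Fix: Move the right-table condition into the ON clause so unmatched parents are kept

Corrected query:
SELECT p.name, c.amount FROM customers p LEFT JOIN purchases c ON c.customer_id = p.id AND c.amount > 1405.47

Result:
name  | amount 
------+--------
Bob   | NULL   
Grace | NULL   
Frank | 1932.83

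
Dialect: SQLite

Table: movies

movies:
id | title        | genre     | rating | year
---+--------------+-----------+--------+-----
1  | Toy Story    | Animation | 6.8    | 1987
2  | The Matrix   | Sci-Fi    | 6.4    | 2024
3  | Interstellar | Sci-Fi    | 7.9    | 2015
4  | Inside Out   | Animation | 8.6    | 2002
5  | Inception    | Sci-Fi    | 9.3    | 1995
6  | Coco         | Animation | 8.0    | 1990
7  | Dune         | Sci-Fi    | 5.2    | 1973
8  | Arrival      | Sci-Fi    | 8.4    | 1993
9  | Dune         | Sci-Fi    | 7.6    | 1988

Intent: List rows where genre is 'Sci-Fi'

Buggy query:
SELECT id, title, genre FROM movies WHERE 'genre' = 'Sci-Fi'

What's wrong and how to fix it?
Bug: Single quotes denote string literals in SQL; the column name is being compared as a constant string

Fix: Reference the column as genre without single quotes

Corrected query:
SELECT id, title, genre FROM movies WHERE genre = 'Sci-Fi'

Result:
id | title        | genre 
---+--------------+-------
2  | The Matrix   | Sci-Fi
3  | Interstellar | Sci-Fi
5  | Inception    | Sci-Fi
7  | Dune         | Sci-Fi
8  | Arrival      | Sci-Fi
9  | Dune         | Sci-Fi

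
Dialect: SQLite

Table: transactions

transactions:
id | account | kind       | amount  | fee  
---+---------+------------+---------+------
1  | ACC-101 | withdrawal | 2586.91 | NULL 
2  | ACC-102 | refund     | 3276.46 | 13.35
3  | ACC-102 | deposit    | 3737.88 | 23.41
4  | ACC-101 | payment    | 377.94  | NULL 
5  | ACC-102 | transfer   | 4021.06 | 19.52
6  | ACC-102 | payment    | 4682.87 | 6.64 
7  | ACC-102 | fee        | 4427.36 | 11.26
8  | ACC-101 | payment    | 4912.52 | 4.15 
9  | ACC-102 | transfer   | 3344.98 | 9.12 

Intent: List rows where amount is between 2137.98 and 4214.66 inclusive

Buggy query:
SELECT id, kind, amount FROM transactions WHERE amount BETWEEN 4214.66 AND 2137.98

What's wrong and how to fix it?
Bug: BETWEEN expects the lower bound first; with 4214.66 AND 2137.98 the range is empty

Fix: Swap the bounds so the smaller value comes first

Corrected query:
SELECT id, kind, amount FROM transactions WHERE amount BETWEEN 2137.98 AND 4214.66

Result:
id | kind       | amount 
---+------------+--------
1  | withdrawal | 2586.91
2  | refund     | 3276.46
3  | deposit    | 3737.88
5  | transfer   | 4021.06
9  | transfer   | 3344.98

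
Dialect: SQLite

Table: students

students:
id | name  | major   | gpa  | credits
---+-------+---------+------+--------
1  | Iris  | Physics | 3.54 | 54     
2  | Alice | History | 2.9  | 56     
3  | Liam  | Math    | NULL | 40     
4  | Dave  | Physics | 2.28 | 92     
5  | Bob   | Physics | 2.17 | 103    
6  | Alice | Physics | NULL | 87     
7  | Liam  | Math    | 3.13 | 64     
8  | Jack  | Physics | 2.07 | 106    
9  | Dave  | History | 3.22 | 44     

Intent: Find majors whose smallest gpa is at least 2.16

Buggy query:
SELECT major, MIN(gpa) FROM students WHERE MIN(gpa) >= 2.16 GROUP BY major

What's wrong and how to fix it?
Bug: Aggregates like MIN are computed per group after WHERE runs

Fix: Use HAVING for the per-group MIN condition

Corrected query:
SELECT major, MIN(gpa) FROM students GROUP BY major HAVING MIN(gpa) >= 2.16

Result:
major   | MIN(gpa)
--------+---------
History | 2.9     
Math    | 3.13    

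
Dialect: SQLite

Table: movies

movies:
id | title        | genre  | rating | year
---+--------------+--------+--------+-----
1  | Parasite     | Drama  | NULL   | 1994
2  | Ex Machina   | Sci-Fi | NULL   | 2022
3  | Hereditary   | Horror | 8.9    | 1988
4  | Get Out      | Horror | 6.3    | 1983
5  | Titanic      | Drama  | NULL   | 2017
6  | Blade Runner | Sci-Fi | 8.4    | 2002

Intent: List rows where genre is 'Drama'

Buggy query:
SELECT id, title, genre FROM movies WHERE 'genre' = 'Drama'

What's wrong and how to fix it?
Bug: 'genre' in single quotes is a string literal, not the column; the comparison is literal-vs-literal and never true

Fix: Reference the column as genre without single quotes

Corrected query:
SELECT id, title, genre FROM movies WHERE genre = 'Drama'

Result:
id | title    | genre
---+----------+------
1  | Parasite | Drama
5  | Titanic  | Drama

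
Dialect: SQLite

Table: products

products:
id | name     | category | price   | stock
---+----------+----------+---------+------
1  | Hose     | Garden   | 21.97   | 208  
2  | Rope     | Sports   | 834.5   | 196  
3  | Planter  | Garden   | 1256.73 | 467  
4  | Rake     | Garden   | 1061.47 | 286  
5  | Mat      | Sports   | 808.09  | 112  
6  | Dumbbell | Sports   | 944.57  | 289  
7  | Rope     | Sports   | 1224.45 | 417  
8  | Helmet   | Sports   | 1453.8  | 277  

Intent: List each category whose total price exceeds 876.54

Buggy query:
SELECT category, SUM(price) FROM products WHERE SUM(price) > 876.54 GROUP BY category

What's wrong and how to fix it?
Bug: Aggregate functions cannot appear in a WHERE clause

Fix: Use HAVING (which filters groups after aggregation) instead of WHERE

Corrected query:
SELECT category, SUM(price) FROM products GROUP BY category HAVING SUM(price) > 876.54

Result:
category | SUM(price)
---------+-----------
Garden   | 2340.17   
Sports   | 5265.41   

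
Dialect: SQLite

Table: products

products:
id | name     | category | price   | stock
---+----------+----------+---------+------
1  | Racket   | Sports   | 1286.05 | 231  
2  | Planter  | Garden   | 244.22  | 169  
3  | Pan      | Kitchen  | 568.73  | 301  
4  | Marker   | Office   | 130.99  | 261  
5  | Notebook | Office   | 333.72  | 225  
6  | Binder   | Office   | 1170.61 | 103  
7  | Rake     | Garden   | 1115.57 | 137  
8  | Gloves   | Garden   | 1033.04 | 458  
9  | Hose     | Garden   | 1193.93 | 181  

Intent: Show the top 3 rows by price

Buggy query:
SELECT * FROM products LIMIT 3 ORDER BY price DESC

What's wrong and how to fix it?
Bug: LIMIT must come after ORDER BY

Fix: Sort with ORDER BY, then apply LIMIT

Corrected query:
SELECT * FROM products ORDER BY price DESC LIMIT 3

Result:
id | name   | category | price   | stock
---+--------+----------+---------+------
1  | Racket | Sports   | 1286.05 | 231  
9  | Hose   | Garden   | 1193.93 | 181  
6  | Binder | Office   | 1170.61 | 103  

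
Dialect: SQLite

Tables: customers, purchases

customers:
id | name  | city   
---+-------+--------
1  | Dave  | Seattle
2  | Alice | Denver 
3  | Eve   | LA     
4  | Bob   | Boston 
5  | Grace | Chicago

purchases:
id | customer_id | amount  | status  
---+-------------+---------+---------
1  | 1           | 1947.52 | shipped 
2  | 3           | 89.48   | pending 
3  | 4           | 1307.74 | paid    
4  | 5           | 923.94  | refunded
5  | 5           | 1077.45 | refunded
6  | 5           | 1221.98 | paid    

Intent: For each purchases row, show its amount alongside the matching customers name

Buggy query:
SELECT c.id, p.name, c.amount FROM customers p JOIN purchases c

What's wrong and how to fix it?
Bug: Missing join condition: each purchases row is matched to all customers rows instead of just its own

Fix: Specify the join condition linking the foreign key to the parent id

Corrected query:
SELECT c.id, p.name, c.amount FROM customers p JOIN purchases c ON c.customer_id = p.id

Result:
id | name  | amount 
---+-------+--------
1  | Dave  | 1947.52
2  | Eve   | 89.48  
3  | Bob   | 1307.74
4  | Grace | 923.94 
5  | Grace | 1077.45
6  | Grace | 1221.98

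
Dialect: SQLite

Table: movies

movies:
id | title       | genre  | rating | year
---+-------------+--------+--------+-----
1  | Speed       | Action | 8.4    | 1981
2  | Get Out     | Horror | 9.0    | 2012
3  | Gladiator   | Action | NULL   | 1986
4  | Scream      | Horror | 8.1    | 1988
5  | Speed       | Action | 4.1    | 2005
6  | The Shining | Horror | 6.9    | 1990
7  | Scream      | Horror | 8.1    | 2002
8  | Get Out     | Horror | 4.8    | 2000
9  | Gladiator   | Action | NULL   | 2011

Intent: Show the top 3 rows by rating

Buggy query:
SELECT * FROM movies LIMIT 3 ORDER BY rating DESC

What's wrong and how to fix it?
Bug: ORDER BY cannot follow LIMIT; LIMIT is the final clause

Fix: Swap the clauses: ORDER BY first, then LIMIT

Corrected query:
SELECT * FROM movies ORDER BY rating DESC LIMIT 3

Result:
id | title   | genre  | rating | year
---+---------+--------+--------+-----
2  | Get Out | Horror | 9      | 2012
1  | Speed   | Action | 8.4    | 1981
4  | Scream  | Horror | 8.1    | 1988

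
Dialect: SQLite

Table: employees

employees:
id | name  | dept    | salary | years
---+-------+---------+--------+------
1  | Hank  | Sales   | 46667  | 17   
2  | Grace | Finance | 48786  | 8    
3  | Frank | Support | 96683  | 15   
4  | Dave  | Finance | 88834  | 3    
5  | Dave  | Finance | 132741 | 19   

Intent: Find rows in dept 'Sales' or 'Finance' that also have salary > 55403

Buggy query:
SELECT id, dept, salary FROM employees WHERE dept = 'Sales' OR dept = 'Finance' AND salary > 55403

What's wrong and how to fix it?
Bug: Without parentheses, AND is evaluated before OR, so the salary filter only applies to the 'Finance' branch

Fix: Group the OR with parentheses (or use IN), then AND the threshold

Corrected query:
SELECT id, dept, salary FROM employees WHERE (dept = 'Sales' OR dept = 'Finance') AND salary > 55403

Result:
id | dept    | salary
---+---------+-------
4  | Finance | 88834 
5  | Finance | 132741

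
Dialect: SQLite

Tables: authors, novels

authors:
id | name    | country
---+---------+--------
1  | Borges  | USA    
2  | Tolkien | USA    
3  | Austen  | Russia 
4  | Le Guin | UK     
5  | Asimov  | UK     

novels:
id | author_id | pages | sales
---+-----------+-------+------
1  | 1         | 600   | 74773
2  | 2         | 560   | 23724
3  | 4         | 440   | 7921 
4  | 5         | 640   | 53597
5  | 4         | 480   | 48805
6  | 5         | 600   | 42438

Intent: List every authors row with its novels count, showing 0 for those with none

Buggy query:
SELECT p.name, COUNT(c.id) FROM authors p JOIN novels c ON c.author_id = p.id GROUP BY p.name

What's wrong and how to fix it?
Bug: INNER JOIN drops authors rows that have no matching novels rows

Fix: Switch to LEFT JOIN to retain unmatched parent rows

Corrected query:
SELECT p.name, COUNT(c.id) FROM authors p LEFT JOIN novels c ON c.author_id = p.id GROUP BY p.name

Result:
name    | COUNT(c.id)
--------+------------
Asimov  | 2          
Austen  | 0          
Borges  | 1          
Le Guin | 2          
Tolkien | 1          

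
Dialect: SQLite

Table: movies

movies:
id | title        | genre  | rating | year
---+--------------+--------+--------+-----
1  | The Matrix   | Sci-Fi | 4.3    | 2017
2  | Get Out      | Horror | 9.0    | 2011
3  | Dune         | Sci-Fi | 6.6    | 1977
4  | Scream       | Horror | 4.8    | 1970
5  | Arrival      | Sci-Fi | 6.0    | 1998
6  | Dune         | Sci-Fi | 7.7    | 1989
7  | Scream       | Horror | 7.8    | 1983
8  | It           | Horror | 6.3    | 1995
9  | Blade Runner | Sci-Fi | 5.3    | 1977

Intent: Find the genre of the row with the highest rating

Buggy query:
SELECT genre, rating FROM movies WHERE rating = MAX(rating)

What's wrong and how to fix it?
Bug: MAX(rating) is an aggregate and cannot be used directly in WHERE

Fix: Wrap MAX in a scalar subquery so WHERE compares against a single value

Corrected query:
SELECT genre, rating FROM movies WHERE rating = (SELECT MAX(rating) FROM movies)

Result:
genre  | rating
-------+-------
Horror | 9     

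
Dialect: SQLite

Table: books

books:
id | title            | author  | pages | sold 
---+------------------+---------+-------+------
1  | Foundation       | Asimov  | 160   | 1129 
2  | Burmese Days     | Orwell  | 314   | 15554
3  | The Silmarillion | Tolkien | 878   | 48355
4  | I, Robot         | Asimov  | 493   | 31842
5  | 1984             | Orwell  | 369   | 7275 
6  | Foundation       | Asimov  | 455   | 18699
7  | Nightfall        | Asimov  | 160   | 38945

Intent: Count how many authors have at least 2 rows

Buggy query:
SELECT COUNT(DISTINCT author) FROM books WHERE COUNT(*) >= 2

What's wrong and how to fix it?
Bug: WHERE filters individual rows, not groups, so a group-level COUNT is invalid there

Fix: Group first with HAVING COUNT(*) >= 2, then COUNT the resulting groups

Corrected query:
SELECT COUNT(*) FROM (SELECT author FROM books GROUP BY author HAVING COUNT(*) >= 2)

Result:
COUNT(*)
--------
2       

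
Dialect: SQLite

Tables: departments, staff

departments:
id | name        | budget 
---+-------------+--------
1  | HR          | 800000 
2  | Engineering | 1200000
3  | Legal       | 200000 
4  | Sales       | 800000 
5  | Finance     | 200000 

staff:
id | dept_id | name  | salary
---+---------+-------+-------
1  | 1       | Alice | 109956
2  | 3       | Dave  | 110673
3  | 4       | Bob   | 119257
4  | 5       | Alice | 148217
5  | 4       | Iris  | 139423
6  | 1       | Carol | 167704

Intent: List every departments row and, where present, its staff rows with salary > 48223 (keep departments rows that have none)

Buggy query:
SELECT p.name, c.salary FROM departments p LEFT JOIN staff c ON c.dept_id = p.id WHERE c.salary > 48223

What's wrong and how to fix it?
Bug: Filtering c.salary in WHERE discards the NULL rows produced by LEFT JOIN, turning it into an inner join

Fix: Put 'c.salary > 48223' in the JOIN's ON clause instead of WHERE

Corrected query:
SELECT p.name, c.salary FROM departments p LEFT JOIN staff c ON c.dept_id = p.id AND c.salary > 48223

Result:
name        | salary
------------+-------
HR          | 109956
HR          | 167704
Engineering | NULL  
Legal       | 110673
Sales       | 119257
Sales       | 139423
Finance     | 148217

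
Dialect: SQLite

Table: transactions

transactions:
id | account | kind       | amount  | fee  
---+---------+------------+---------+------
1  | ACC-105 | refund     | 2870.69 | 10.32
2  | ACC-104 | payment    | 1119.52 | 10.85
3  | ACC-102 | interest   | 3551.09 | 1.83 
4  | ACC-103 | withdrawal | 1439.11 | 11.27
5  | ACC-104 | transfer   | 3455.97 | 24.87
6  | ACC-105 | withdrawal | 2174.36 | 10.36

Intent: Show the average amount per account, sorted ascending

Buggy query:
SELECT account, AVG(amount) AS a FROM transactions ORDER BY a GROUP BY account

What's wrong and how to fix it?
Bug: GROUP BY must precede ORDER BY

Fix: Move ORDER BY to the end, after GROUP BY

Corrected query:
SELECT account, AVG(amount) AS a FROM transactions GROUP BY account ORDER BY a

Result:
account | a       
--------+---------
ACC-103 | 1439.11 
ACC-104 | 2287.745
ACC-105 | 2522.525
ACC-102 | 3551.09 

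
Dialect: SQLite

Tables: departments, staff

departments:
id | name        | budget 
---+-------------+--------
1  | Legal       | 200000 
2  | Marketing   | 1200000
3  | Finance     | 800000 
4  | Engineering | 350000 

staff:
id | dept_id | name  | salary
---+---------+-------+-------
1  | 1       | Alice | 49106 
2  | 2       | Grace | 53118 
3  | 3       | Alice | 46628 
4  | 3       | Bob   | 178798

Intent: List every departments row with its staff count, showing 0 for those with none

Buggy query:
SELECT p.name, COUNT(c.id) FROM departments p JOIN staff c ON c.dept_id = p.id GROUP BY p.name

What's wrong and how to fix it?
Bug: INNER JOIN drops departments rows that have no matching staff rows

Fix: Switch to LEFT JOIN to retain unmatched parent rows

Corrected query:
SELECT p.name, COUNT(c.id) FROM departments p LEFT JOIN staff c ON c.dept_id = p.id GROUP BY p.name

Result:
name        | COUNT(c.id)
------------+------------
Engineering | 0          
Finance     | 2          
Legal       | 1          
Marketing   | 1          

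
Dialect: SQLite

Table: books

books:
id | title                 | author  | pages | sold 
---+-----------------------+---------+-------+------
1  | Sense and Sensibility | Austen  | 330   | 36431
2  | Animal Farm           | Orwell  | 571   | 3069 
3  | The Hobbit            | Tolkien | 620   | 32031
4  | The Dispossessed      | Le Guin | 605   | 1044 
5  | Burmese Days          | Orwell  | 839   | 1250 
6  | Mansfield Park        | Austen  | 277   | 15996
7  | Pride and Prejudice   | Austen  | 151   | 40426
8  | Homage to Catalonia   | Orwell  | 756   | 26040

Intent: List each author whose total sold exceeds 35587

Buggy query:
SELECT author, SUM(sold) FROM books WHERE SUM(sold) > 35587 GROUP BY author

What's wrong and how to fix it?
Bug: WHERE runs before GROUP BY, so aggregates aren't available there

Fix: Use HAVING (which filters groups after aggregation) instead of WHERE

Corrected query:
SELECT author, SUM(sold) FROM books GROUP BY author HAVING SUM(sold) > 35587

Result:
author | SUM(sold)
-------+----------
Austen | 92853    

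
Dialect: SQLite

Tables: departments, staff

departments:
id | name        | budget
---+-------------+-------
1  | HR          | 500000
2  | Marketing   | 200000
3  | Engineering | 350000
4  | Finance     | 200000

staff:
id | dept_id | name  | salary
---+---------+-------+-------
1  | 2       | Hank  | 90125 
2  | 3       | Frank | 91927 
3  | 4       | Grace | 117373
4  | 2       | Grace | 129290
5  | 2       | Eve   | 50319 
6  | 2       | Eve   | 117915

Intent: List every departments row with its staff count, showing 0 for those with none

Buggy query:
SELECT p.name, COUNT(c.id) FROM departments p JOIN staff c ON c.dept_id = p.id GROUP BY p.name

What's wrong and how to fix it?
Bug: INNER JOIN drops departments rows that have no matching staff rows

Fix: Use LEFT JOIN so parents without children still appear (COUNT(c.id) gives 0)

Corrected query:
SELECT p.name, COUNT(c.id) FROM departments p LEFT JOIN staff c ON c.dept_id = p.id GROUP BY p.name

Result:
name        | COUNT(c.id)
------------+------------
Engineering | 1          
Finance     | 1          
HR          | 0          
Marketing   | 4          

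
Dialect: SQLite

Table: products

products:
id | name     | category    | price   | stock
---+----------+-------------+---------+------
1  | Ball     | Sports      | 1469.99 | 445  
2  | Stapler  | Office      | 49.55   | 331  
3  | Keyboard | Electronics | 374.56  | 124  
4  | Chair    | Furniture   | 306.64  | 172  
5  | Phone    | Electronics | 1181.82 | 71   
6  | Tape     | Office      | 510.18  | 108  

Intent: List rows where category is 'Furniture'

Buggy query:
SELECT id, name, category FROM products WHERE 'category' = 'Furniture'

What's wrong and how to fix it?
Bug: 'category' in single quotes is a string literal, not the column; the comparison is literal-vs-literal and never true

Fix: Remove the quotes around the column name (or use double quotes for an identifier)

Corrected query:
SELECT id, name, category FROM products WHERE category = 'Furniture'

Result:
id | name  | category 
---+-------+----------
4  | Chair | Furniture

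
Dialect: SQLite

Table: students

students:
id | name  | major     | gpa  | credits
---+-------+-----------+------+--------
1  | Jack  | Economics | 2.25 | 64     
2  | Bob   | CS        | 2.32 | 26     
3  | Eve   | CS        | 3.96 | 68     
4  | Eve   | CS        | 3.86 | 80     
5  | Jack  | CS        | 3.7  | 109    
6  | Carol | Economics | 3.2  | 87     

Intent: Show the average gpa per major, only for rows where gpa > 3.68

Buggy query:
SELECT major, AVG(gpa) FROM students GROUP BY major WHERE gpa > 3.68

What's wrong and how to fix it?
Bug: WHERE cannot follow GROUP BY

Fix: Place WHERE between FROM and GROUP BY

Corrected query:
SELECT major, AVG(gpa) FROM students WHERE gpa > 3.68 GROUP BY major

Result:
major | AVG(gpa)
------+---------
CS    | 3.84    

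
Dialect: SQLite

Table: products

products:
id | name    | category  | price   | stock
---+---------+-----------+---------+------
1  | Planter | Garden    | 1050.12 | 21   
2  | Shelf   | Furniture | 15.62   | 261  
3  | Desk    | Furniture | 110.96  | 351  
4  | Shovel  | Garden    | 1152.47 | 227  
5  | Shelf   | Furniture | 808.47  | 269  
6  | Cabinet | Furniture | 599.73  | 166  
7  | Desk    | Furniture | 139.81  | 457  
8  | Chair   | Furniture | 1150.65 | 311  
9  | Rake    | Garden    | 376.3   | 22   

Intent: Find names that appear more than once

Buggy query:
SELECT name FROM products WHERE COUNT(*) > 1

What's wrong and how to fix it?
Bug: COUNT(*) is an aggregate and cannot be used in WHERE

Fix: GROUP BY name, then filter groups with HAVING COUNT(*) > 1

Corrected query:
SELECT name FROM products GROUP BY name HAVING COUNT(*) > 1

Result:
name 
-----
Desk 
Shelf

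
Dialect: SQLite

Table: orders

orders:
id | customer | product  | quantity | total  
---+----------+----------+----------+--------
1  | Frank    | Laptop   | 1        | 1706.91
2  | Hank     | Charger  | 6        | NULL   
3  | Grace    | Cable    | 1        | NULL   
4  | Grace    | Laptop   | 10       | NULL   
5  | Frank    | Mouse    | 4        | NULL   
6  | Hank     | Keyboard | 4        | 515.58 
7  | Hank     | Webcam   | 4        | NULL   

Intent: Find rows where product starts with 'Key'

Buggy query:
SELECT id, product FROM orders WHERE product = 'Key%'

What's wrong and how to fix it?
Bug: '=' compares the literal string including the % character; pattern matching needs LIKE

Fix: Replace '=' with LIKE so 'Key%' is treated as a pattern

Corrected query:
SELECT id, product FROM orders WHERE product LIKE 'Key%'

Result:
id | product 
---+---------
6  | Keyboard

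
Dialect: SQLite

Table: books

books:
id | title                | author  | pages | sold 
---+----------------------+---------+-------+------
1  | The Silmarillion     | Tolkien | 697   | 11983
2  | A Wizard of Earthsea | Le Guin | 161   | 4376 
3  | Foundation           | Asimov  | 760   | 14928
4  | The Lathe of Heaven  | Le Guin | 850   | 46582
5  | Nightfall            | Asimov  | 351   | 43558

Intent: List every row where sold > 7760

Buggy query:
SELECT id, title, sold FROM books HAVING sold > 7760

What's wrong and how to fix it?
Bug: This is a non-aggregate query (no GROUP BY, no aggregates), so in SQLite the HAVING clause is invalid here; a row-level condition belongs in WHERE

Fix: Replace HAVING with WHERE since the condition applies to individual rows

Corrected query:
SELECT id, title, sold FROM books WHERE sold > 7760

Result:
id | title               | sold 
---+---------------------+------
1  | The Silmarillion    | 11983
3  | Foundation          | 14928
4  | The Lathe of Heaven | 46582
5  | Nightfall           | 43558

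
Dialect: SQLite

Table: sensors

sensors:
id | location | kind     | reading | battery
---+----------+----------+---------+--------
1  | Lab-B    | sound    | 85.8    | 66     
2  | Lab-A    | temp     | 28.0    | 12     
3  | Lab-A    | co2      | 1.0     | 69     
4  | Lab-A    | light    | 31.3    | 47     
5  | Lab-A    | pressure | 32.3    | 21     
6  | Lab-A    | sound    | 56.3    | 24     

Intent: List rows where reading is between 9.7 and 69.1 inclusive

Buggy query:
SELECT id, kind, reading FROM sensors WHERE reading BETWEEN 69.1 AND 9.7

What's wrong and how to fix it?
Bug: The bounds are reversed; BETWEEN a AND b requires a <= b to match anything

Fix: Write BETWEEN 9.7 AND 69.1

Corrected query:
SELECT id, kind, reading FROM sensors WHERE reading BETWEEN 9.7 AND 69.1

Result:
id | kind     | reading
---+----------+--------
2  | temp     | 28     
4  | light    | 31.3   
5  | pressure | 32.3   
6  | sound    | 56.3   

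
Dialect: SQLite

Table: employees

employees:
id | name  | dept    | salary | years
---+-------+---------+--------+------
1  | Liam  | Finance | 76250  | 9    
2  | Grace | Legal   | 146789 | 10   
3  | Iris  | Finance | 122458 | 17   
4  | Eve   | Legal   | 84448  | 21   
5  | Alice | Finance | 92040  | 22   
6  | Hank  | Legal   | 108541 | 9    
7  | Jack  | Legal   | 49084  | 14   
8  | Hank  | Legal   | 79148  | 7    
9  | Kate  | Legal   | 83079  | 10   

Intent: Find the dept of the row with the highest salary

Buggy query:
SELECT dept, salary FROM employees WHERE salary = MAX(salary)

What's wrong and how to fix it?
Bug: MAX(salary) is an aggregate and cannot be used directly in WHERE

Fix: Use a subquery: WHERE salary = (SELECT MAX(salary) FROM employees)

Corrected query:
SELECT dept, salary FROM employees WHERE salary = (SELECT MAX(salary) FROM employees)

Result:
dept  | salary
------+-------
Legal | 146789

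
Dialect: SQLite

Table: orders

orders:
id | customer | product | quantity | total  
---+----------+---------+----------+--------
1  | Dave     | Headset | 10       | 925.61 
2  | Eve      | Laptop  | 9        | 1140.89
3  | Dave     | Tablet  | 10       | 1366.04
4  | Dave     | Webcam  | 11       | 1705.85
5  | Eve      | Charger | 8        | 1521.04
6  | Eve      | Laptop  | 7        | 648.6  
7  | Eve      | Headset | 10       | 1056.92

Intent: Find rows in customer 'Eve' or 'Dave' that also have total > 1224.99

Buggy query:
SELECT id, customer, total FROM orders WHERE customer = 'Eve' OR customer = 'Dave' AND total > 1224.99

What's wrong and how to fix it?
Bug: AND binds tighter than OR, so this parses as customer = 'Eve' OR (customer = 'Dave' AND total > 1224.99)

Fix: Group the OR with parentheses (or use IN), then AND the threshold

Corrected query:
SELECT id, customer, total FROM orders WHERE (customer = 'Eve' OR customer = 'Dave') AND total > 1224.99

Result:
id | customer | total  
---+----------+--------
3  | Dave     | 1366.04
4  | Dave     | 1705.85
5  | Eve      | 1521.04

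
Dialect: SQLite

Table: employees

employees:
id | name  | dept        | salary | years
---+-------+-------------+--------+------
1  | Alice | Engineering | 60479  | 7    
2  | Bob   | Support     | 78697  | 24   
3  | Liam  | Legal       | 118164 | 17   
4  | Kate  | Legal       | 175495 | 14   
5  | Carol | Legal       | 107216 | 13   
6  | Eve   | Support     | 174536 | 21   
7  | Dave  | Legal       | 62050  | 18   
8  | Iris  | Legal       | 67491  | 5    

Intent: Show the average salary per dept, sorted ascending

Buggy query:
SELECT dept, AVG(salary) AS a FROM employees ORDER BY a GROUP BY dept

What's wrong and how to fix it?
Bug: ORDER BY appears before GROUP BY; SQL clause order requires GROUP BY first

Fix: Reorder: SELECT … FROM … GROUP BY … ORDER BY …

Corrected query:
SELECT dept, AVG(salary) AS a FROM employees GROUP BY dept ORDER BY a

Result:
dept        | a       
------------+---------
Engineering | 60479   
Legal       | 106083.2
Support     | 126616.5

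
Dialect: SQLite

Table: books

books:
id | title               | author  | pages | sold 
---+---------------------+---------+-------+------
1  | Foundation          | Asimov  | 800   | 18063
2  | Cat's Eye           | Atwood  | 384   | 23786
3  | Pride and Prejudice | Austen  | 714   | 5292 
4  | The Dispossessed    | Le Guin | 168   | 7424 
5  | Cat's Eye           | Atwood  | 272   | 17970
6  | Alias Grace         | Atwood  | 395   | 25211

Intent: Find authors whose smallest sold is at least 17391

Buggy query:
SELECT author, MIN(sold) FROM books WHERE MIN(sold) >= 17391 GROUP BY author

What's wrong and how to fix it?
Bug: Aggregates like MIN are computed per group after WHERE runs

Fix: Use HAVING for the per-group MIN condition

Corrected query:
SELECT author, MIN(sold) FROM books GROUP BY author HAVING MIN(sold) >= 17391

Result:
author | MIN(sold)
-------+----------
Asimov | 18063    
Atwood | 17970    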